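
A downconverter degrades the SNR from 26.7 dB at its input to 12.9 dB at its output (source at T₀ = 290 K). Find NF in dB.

13.8 dB

NF (dB) = SNR_in(dB) − SNR_out(dB) when the source is at T₀
NF = 26.7 − 12.9 = 13.8 dB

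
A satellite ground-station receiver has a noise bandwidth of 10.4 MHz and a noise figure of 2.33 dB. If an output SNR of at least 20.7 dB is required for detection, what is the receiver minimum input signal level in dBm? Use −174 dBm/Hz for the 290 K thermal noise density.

−80.8 dBm

Sensitivity = −174 + 10 log₁₀(B) + NF + SNR_min
= −174 + 70.17 + 2.33 + 20.7
= −80.80 dBm → −80.8 dBm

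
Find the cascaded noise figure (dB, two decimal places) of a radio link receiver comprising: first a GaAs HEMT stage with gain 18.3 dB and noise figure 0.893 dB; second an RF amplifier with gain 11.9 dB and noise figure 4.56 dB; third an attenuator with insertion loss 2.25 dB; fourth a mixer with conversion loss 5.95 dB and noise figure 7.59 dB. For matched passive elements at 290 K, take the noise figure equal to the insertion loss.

1.02 dB

Convert to linear (a loss of L dB is a gain of −L dB): F_i = 10^(NF_i/10), G_i = 10^(G_i,dB/10)
  Stage 1: F_1 = 10^(0.893/10) = 1.228, G_1 = 10^(18.3/10) = 67.61
  Stage 2: F_2 = 10^(4.56/10) = 2.858, G_2 = 10^(11.9/10) = 15.49
  Stage 3: F_3 = 10^(2.25/10) = 1.679, G_3 = 10^(−2.25/10) = 0.5957
  Stage 4: F_4 = 10^(7.59/10) = 5.741, G_4 = 10^(−5.95/10) = 0.2541
Friis cascade:
  F = 1.228 + (2.858 − 1)/67.61 + (1.679 − 1)/1047 + (5.741 − 1)/623.7 = 1.264
NF = 10 log₁₀(1.264) = 1.02 dB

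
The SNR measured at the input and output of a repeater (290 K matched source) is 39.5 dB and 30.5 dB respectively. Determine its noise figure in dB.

9.0 dB

NF (dB) = SNR_in(dB) − SNR_out(dB) when the source is at T₀
NF = 39.5 − 30.5 = 9.0 dB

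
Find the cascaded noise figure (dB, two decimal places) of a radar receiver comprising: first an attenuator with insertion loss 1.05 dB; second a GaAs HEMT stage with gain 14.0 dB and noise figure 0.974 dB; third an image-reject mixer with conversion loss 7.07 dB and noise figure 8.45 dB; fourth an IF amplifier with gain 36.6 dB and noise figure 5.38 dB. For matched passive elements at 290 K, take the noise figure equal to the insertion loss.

Convert to linear (a loss of L dB is a gain of −L dB): F_i = 10^(NF_i/10), G_i = 10^(G_i,dB/10)
  Stage 1: F_1 = 10^(1.05/10) = 1.274, G_1 = 10^(−1.05/10) = 0.7852
  Stage 2: F_2 = 10^(0.974/10) = 1.251, G_2 = 10^(14.0/10) = 25.12
  Stage 3: F_3 = 10^(8.45/10) = 6.998, G_3 = 10^(−7.07/10) = 0.1963
  Stage 4: F_4 = 10^(5.38/10) = 3.451, G_4 = 10^(36.6/10) = 4571
Friis cascade:
  F = 1.274 + (1.251 − 1)/0.7852 + (6.998 − 1)/19.72 + (3.451 − 1)/3.873 = 2.531
NF = 10 log₁₀(2.531) = 4.03 dB

4.03 dB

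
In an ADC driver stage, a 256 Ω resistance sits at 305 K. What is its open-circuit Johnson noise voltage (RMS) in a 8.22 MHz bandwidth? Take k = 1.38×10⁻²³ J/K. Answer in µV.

5.95 µV

V_n = √(4kTRB)
4kTRB = 4 × 1.38×10⁻²³ × 305 × 2.56×10² × 8.22×10⁶ = 3.54×10⁻¹¹ V²
V_n = √(3.54×10⁻¹¹) = 5.95×10⁻⁶ V = 5.95 µV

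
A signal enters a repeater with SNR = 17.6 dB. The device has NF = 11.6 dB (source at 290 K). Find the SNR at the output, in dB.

By definition F = SNR_in/SNR_out, so in dB: SNR_out = SNR_in − NF
SNR_out = 17.6 − 11.6 = 6.0 dB

6.0 dB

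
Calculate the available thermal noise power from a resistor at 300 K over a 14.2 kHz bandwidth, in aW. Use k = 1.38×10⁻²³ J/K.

58.8 aW

P_n = kTB = 1.38×10⁻²³ × 300 × 1.42×10⁴ = 5.88×10⁻¹⁷ W = 58.8 aW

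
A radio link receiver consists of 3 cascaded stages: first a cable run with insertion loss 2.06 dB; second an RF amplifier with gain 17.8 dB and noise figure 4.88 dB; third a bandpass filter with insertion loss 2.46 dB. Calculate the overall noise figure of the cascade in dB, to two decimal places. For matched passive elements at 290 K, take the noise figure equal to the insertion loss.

Convert to linear (a loss of L dB is a gain of −L dB): F_i = 10^(NF_i/10), G_i = 10^(G_i,dB/10)
  Stage 1: F_1 = 10^(2.06/10) = 1.607, G_1 = 10^(−2.06/10) = 0.6223
  Stage 2: F_2 = 10^(4.88/10) = 3.076, G_2 = 10^(17.8/10) = 60.26
  Stage 3: F_3 = 10^(2.46/10) = 1.762, G_3 = 10^(−2.46/10) = 0.5675
Friis cascade:
  F = 1.607 + (3.076 − 1)/0.6223 + (1.762 − 1)/37.50 = 4.963
NF = 10 log₁₀(4.963) = 6.96 dB

6.96 dB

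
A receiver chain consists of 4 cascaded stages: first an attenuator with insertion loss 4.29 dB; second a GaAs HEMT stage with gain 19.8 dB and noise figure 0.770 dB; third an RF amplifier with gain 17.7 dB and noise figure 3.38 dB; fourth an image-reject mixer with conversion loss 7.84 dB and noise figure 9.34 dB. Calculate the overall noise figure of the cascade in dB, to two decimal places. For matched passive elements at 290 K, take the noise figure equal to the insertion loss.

Convert to linear (a loss of L dB is a gain of −L dB): F_i = 10^(NF_i/10), G_i = 10^(G_i,dB/10)
  Stage 1: F_1 = 10^(4.29/10) = 2.685, G_1 = 10^(−4.29/10) = 0.3724
  Stage 2: F_2 = 10^(0.770/10) = 1.194, G_2 = 10^(19.8/10) = 95.50
  Stage 3: F_3 = 10^(3.38/10) = 2.178, G_3 = 10^(17.7/10) = 58.88
  Stage 4: F_4 = 10^(9.34/10) = 8.590, G_4 = 10^(−7.84/10) = 0.1644
Friis cascade:
  F = 2.685 + (1.194 − 1)/0.3724 + (2.178 − 1)/35.56 + (8.590 − 1)/2094 = 3.243
NF = 10 log₁₀(3.243) = 5.11 dB

5.11 dB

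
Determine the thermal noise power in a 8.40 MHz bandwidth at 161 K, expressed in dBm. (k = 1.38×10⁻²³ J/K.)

P_n = kTB = 1.38×10⁻²³ × 161 × 8.40×10⁶ = 1.87×10⁻¹⁴ W
In dBm: 10 log₁₀(1.87×10⁻¹⁴ / 10⁻³) = −107.3 dBm

−107.3 dBm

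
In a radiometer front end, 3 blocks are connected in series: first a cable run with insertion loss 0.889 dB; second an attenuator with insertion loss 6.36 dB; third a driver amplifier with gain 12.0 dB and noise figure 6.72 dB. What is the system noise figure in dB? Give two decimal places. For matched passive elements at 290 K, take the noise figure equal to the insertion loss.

13.97 dB

Convert to linear (a loss of L dB is a gain of −L dB): F_i = 10^(NF_i/10), G_i = 10^(G_i,dB/10)
  Stage 1: F_1 = 10^(0.889/10) = 1.227, G_1 = 10^(−0.889/10) = 0.8149
  Stage 2: F_2 = 10^(6.36/10) = 4.325, G_2 = 10^(−6.36/10) = 0.2312
  Stage 3: F_3 = 10^(6.72/10) = 4.699, G_3 = 10^(12.0/10) = 15.85
Friis cascade:
  F = 1.227 + (4.325 − 1)/0.8149 + (4.699 − 1)/0.1884 = 24.94
NF = 10 log₁₀(24.94) = 13.97 dB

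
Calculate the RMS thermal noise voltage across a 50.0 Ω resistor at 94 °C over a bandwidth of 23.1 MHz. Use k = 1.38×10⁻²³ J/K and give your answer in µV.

T = 94 °C + 273.15 = 367.15 K
V_n = √(4kTRB)
4kTRB = 4 × 1.38×10⁻²³ × 367.15 × 5.00×10¹ × 2.31×10⁷ = 2.34×10⁻¹¹ V²
V_n = √(2.34×10⁻¹¹) = 4.84×10⁻⁶ V = 4.84 µV

4.84 µV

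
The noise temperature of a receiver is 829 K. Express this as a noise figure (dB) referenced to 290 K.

F = 1 + T_e/T₀ = 1 + 829/290 = 3.85862
NF = 10 log₁₀(3.85862) = 5.86 dB

5.86 dB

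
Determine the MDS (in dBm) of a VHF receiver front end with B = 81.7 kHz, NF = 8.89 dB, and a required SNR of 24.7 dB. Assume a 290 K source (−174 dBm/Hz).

−91.3 dBm

Sensitivity = −174 + 10 log₁₀(B) + NF + SNR_min
= −174 + 49.12 + 8.89 + 24.7
= −91.29 dBm → −91.3 dBm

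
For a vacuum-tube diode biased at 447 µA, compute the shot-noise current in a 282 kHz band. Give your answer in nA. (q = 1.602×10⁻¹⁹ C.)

6.36 nA

I_n = √(2qI·B)
2qI·B = 2 × 1.602×10⁻¹⁹ × 4.47×10⁻⁴ × 2.82×10⁵ = 4.04×10⁻¹⁷ A²
I_n = √(4.04×10⁻¹⁷) = 6.36×10⁻⁹ A = 6.36 nA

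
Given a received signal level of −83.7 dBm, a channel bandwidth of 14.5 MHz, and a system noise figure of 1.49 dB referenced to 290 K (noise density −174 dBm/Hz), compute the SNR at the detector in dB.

Noise floor: N = −174 + 10 log₁₀(B) + NF
10 log₁₀(1.45×10⁷) = 71.61 dB
N = −174 + 71.61 + 1.49 = −100.90 dBm
SNR = P_sig − N = −83.7 − (−100.90) = 17.20 dB → 17.2 dB

17.2 dB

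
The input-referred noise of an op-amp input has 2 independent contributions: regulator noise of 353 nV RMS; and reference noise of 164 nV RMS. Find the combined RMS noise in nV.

Uncorrelated sources add in power (mean-square): V_tot = √(ΣV_i²)
V_tot = √[(3.53×10⁻⁷)² + (1.64×10⁻⁷)²] = 3.89×10⁻⁷ V = 389 nV

389 nV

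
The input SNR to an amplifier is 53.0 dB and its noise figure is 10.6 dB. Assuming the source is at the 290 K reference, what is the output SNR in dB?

By definition F = SNR_in/SNR_out, so in dB: SNR_out = SNR_in − NF
SNR_out = 53.0 − 10.6 = 42.4 dB

42.4 dB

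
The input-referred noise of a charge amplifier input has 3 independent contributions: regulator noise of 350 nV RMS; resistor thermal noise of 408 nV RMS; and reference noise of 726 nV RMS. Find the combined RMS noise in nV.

903 nV

Uncorrelated sources add in power (mean-square): V_tot = √(ΣV_i²)
V_tot = √[(3.50×10⁻⁷)² + (4.08×10⁻⁷)² + (7.26×10⁻⁷)²] = 9.03×10⁻⁷ V = 903 nV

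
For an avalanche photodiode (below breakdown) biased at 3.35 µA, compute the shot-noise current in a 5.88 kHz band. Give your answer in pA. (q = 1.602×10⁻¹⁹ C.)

I_n = √(2qI·B)
2qI·B = 2 × 1.602×10⁻¹⁹ × 3.35×10⁻⁶ × 5.88×10³ = 6.31×10⁻²¹ A²
I_n = √(6.31×10⁻²¹) = 7.94×10⁻¹¹ A = 79.4 pA

79.4 pA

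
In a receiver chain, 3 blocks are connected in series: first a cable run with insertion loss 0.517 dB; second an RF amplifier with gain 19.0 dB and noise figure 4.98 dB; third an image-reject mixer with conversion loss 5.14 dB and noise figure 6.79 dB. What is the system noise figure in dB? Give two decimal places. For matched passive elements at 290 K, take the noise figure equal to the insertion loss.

5.56 dB

Convert to linear (a loss of L dB is a gain of −L dB): F_i = 10^(NF_i/10), G_i = 10^(G_i,dB/10)
  Stage 1: F_1 = 10^(0.517/10) = 1.126, G_1 = 10^(−0.517/10) = 0.8878
  Stage 2: F_2 = 10^(4.98/10) = 3.148, G_2 = 10^(19.0/10) = 79.43
  Stage 3: F_3 = 10^(6.79/10) = 4.775, G_3 = 10^(−5.14/10) = 0.3062
Friis cascade:
  F = 1.126 + (3.148 − 1)/0.8878 + (4.775 − 1)/70.52 = 3.599
NF = 10 log₁₀(3.599) = 5.56 dB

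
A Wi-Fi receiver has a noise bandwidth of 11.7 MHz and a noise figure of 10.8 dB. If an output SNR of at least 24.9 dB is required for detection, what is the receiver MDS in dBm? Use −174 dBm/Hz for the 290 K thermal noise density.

Sensitivity = −174 + 10 log₁₀(B) + NF + SNR_min
= −174 + 70.68 + 10.8 + 24.9
= −67.62 dBm → −67.6 dBm

−67.6 dBm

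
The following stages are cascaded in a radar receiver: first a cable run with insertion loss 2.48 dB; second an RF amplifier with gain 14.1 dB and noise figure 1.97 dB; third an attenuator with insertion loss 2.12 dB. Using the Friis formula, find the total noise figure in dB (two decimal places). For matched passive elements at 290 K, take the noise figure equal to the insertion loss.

4.52 dB

Convert to linear (a loss of L dB is a gain of −L dB): F_i = 10^(NF_i/10), G_i = 10^(G_i,dB/10)
  Stage 1: F_1 = 10^(2.48/10) = 1.770, G_1 = 10^(−2.48/10) = 0.5649
  Stage 2: F_2 = 10^(1.97/10) = 1.574, G_2 = 10^(14.1/10) = 25.70
  Stage 3: F_3 = 10^(2.12/10) = 1.629, G_3 = 10^(−2.12/10) = 0.6138
Friis cascade:
  F = 1.770 + (1.574 − 1)/0.5649 + (1.629 − 1)/14.52 = 2.829
NF = 10 log₁₀(2.829) = 4.52 dB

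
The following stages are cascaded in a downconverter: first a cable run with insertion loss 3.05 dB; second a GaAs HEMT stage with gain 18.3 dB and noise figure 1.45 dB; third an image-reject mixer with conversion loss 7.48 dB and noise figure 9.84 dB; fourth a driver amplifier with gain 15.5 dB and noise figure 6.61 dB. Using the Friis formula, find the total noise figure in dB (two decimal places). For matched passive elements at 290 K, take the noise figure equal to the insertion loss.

5.65 dB

Convert to linear (a loss of L dB is a gain of −L dB): F_i = 10^(NF_i/10), G_i = 10^(G_i,dB/10)
  Stage 1: F_1 = 10^(3.05/10) = 2.018, G_1 = 10^(−3.05/10) = 0.4955
  Stage 2: F_2 = 10^(1.45/10) = 1.396, G_2 = 10^(18.3/10) = 67.61
  Stage 3: F_3 = 10^(9.84/10) = 9.638, G_3 = 10^(−7.48/10) = 0.1786
  Stage 4: F_4 = 10^(6.61/10) = 4.581, G_4 = 10^(15.5/10) = 35.48
Friis cascade:
  F = 2.018 + (1.396 − 1)/0.4955 + (9.638 − 1)/33.50 + (4.581 − 1)/5.984 = 3.675
NF = 10 log₁₀(3.675) = 5.65 dB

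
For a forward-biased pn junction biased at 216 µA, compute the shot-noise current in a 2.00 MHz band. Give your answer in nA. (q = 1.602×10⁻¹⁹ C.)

11.8 nA

I_n = √(2qI·B)
2qI·B = 2 × 1.602×10⁻¹⁹ × 2.16×10⁻⁴ × 2.00×10⁶ = 1.38×10⁻¹⁶ A²
I_n = √(1.38×10⁻¹⁶) = 1.18×10⁻⁸ A = 11.8 nA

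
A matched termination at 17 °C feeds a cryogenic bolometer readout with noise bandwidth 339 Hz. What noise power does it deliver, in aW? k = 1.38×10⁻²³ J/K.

T = 17 °C + 273.15 = 290.15 K
P_n = kTB = 1.38×10⁻²³ × 290.15 × 3.39×10² = 1.36×10⁻¹⁸ W = 1.36 aW

1.36 aW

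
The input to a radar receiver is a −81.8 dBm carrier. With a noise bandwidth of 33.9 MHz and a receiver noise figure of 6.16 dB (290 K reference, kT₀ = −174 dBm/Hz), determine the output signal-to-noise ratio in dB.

10.7 dB

Noise floor: N = −174 + 10 log₁₀(B) + NF
10 log₁₀(3.39×10⁷) = 75.3 dB
N = −174 + 75.3 + 6.16 = −92.54 dBm
SNR = P_sig − N = −81.8 − (−92.54) = 10.74 dB → 10.7 dB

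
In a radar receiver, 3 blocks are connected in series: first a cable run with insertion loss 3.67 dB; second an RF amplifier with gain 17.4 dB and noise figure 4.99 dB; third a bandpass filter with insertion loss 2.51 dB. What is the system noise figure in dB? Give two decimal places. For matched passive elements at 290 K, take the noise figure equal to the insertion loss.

8.68 dB

Convert to linear (a loss of L dB is a gain of −L dB): F_i = 10^(NF_i/10), G_i = 10^(G_i,dB/10)
  Stage 1: F_1 = 10^(3.67/10) = 2.328, G_1 = 10^(−3.67/10) = 0.4295
  Stage 2: F_2 = 10^(4.99/10) = 3.155, G_2 = 10^(17.4/10) = 54.95
  Stage 3: F_3 = 10^(2.51/10) = 1.782, G_3 = 10^(−2.51/10) = 0.5610
Friis cascade:
  F = 2.328 + (3.155 − 1)/0.4295 + (1.782 − 1)/23.60 = 7.378
NF = 10 log₁₀(7.378) = 8.68 dB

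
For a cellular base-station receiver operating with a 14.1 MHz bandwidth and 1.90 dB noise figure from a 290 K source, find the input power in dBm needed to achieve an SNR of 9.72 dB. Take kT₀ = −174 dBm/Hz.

−90.9 dBm

Sensitivity = −174 + 10 log₁₀(B) + NF + SNR_min
= −174 + 71.49 + 1.90 + 9.72
= −90.89 dBm → −90.9 dBm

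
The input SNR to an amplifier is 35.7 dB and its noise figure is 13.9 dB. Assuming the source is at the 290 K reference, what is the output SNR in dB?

By definition F = SNR_in/SNR_out, so in dB: SNR_out = SNR_in − NF
SNR_out = 35.7 − 13.9 = 21.8 dB

21.8 dB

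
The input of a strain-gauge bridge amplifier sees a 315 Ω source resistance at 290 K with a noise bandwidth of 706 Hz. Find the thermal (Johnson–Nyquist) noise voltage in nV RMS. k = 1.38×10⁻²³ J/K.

V_n = √(4kTRB)
4kTRB = 4 × 1.38×10⁻²³ × 290 × 3.15×10² × 7.06×10² = 3.56×10⁻¹⁵ V²
V_n = √(3.56×10⁻¹⁵) = 5.97×10⁻⁸ V = 59.7 nV

59.7 nV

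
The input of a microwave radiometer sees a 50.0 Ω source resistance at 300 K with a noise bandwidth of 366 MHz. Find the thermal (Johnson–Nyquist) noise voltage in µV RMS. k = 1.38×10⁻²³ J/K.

V_n = √(4kTRB)
4kTRB = 4 × 1.38×10⁻²³ × 300 × 5.00×10¹ × 3.66×10⁸ = 3.03×10⁻¹⁰ V²
V_n = √(3.03×10⁻¹⁰) = 1.74×10⁻⁵ V = 17.4 µV

17.4 µV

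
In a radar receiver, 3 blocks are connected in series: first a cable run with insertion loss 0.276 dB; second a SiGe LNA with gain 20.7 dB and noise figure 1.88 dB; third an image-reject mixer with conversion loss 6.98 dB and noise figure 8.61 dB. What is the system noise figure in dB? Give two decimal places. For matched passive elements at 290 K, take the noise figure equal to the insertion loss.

2.30 dB

Convert to linear (a loss of L dB is a gain of −L dB): F_i = 10^(NF_i/10), G_i = 10^(G_i,dB/10)
  Stage 1: F_1 = 10^(0.276/10) = 1.066, G_1 = 10^(−0.276/10) = 0.9384
  Stage 2: F_2 = 10^(1.88/10) = 1.542, G_2 = 10^(20.7/10) = 117.5
  Stage 3: F_3 = 10^(8.61/10) = 7.261, G_3 = 10^(−6.98/10) = 0.2004
Friis cascade:
  F = 1.066 + (1.542 − 1)/0.9384 + (7.261 − 1)/110.3 = 1.700
NF = 10 log₁₀(1.700) = 2.30 dB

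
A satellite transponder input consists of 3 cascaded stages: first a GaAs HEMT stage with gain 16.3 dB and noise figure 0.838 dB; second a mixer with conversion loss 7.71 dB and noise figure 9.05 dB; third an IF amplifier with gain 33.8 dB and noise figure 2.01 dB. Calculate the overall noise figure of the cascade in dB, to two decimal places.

1.64 dB

Convert to linear (a loss of L dB is a gain of −L dB): F_i = 10^(NF_i/10), G_i = 10^(G_i,dB/10)
  Stage 1: F_1 = 10^(0.838/10) = 1.213, G_1 = 10^(16.3/10) = 42.66
  Stage 2: F_2 = 10^(9.05/10) = 8.035, G_2 = 10^(−7.71/10) = 0.1694
  Stage 3: F_3 = 10^(2.01/10) = 1.589, G_3 = 10^(33.8/10) = 2399
Friis cascade:
  F = 1.213 + (8.035 − 1)/42.66 + (1.589 − 1)/7.228 = 1.459
NF = 10 log₁₀(1.459) = 1.64 dB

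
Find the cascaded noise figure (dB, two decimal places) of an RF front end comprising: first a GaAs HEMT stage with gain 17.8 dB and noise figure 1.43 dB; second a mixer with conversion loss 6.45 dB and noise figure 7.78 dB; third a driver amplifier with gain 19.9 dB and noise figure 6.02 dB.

Convert to linear (a loss of L dB is a gain of −L dB): F_i = 10^(NF_i/10), G_i = 10^(G_i,dB/10)
  Stage 1: F_1 = 10^(1.43/10) = 1.390, G_1 = 10^(17.8/10) = 60.26
  Stage 2: F_2 = 10^(7.78/10) = 5.998, G_2 = 10^(−6.45/10) = 0.2265
  Stage 3: F_3 = 10^(6.02/10) = 3.999, G_3 = 10^(19.9/10) = 97.72
Friis cascade:
  F = 1.390 + (5.998 − 1)/60.26 + (3.999 − 1)/13.65 = 1.693
NF = 10 log₁₀(1.693) = 2.29 dB

2.29 dB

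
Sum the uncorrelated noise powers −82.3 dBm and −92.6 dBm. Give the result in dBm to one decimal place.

Convert to linear, add, convert back:
P₁ = 5.89×10⁻¹² W, P₂ = 5.50×10⁻¹³ W
P_tot = 6.44×10⁻¹² W → 10 log₁₀(P_tot / 10⁻³) = −81.9 dBm

−81.9 dBm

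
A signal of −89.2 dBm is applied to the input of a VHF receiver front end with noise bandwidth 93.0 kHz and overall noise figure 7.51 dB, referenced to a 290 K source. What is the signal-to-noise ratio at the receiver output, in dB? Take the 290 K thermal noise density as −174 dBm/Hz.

Noise floor: N = −174 + 10 log₁₀(B) + NF
10 log₁₀(9.30×10⁴) = 49.68 dB
N = −174 + 49.68 + 7.51 = −116.81 dBm
SNR = P_sig − N = −89.2 − (−116.81) = 27.61 dB → 27.6 dB

27.6 dB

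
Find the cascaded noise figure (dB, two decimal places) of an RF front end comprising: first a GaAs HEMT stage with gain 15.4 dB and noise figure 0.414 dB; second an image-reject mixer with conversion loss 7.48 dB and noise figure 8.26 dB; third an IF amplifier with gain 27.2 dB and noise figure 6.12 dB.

Convert to linear (a loss of L dB is a gain of −L dB): F_i = 10^(NF_i/10), G_i = 10^(G_i,dB/10)
  Stage 1: F_1 = 10^(0.414/10) = 1.100, G_1 = 10^(15.4/10) = 34.67
  Stage 2: F_2 = 10^(8.26/10) = 6.699, G_2 = 10^(−7.48/10) = 0.1786
  Stage 3: F_3 = 10^(6.12/10) = 4.093, G_3 = 10^(27.2/10) = 524.8
Friis cascade:
  F = 1.100 + (6.699 − 1)/34.67 + (4.093 − 1)/6.194 = 1.764
NF = 10 log₁₀(1.764) = 2.46 dB

2.46 dB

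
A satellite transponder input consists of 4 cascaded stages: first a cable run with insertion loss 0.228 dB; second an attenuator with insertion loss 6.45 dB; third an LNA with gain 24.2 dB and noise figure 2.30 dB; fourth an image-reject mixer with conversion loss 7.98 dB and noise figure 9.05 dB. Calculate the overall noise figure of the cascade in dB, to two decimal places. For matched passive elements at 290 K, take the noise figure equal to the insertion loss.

Convert to linear (a loss of L dB is a gain of −L dB): F_i = 10^(NF_i/10), G_i = 10^(G_i,dB/10)
  Stage 1: F_1 = 10^(0.228/10) = 1.054, G_1 = 10^(−0.228/10) = 0.9489
  Stage 2: F_2 = 10^(6.45/10) = 4.416, G_2 = 10^(−6.45/10) = 0.2265
  Stage 3: F_3 = 10^(2.30/10) = 1.698, G_3 = 10^(24.2/10) = 263.0
  Stage 4: F_4 = 10^(9.05/10) = 8.035, G_4 = 10^(−7.98/10) = 0.1592
Friis cascade:
  F = 1.054 + (4.416 − 1)/0.9489 + (1.698 − 1)/0.2149 + (8.035 − 1)/56.52 = 8.028
NF = 10 log₁₀(8.028) = 9.05 dB

9.05 dB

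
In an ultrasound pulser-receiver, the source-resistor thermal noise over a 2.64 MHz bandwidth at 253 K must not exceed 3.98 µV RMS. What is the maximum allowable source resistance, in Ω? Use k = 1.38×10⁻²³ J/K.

Johnson–Nyquist: V_n = √(4kTRB) ⇒ R = V_n² / (4kTB)
4kTB = 4 × 1.38×10⁻²³ × 253 × 2.64×10⁶ = 3.69×10⁻¹⁴
R = (3.98×10⁻⁶)² / 3.69×10⁻¹⁴ = 4.30×10² Ω = 430 Ω

430 Ω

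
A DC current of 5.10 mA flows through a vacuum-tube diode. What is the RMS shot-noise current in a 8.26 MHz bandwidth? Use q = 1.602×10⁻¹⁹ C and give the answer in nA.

116 nA

I_n = √(2qI·B)
2qI·B = 2 × 1.602×10⁻¹⁹ × 5.10×10⁻³ × 8.26×10⁶ = 1.35×10⁻¹⁴ A²
I_n = √(1.35×10⁻¹⁴) = 1.16×10⁻⁷ A = 116 nA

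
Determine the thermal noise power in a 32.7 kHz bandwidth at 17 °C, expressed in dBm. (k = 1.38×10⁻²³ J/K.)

−128.8 dBm

T = 17 °C + 273.15 = 290.15 K
P_n = kTB = 1.38×10⁻²³ × 290.15 × 3.27×10⁴ = 1.31×10⁻¹⁶ W
In dBm: 10 log₁₀(1.31×10⁻¹⁶ / 10⁻³) = −128.8 dBm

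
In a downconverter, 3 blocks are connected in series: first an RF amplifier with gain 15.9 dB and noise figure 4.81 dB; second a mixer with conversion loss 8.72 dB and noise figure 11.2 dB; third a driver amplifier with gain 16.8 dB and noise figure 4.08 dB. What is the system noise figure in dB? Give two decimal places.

5.61 dB

Convert to linear (a loss of L dB is a gain of −L dB): F_i = 10^(NF_i/10), G_i = 10^(G_i,dB/10)
  Stage 1: F_1 = 10^(4.81/10) = 3.027, G_1 = 10^(15.9/10) = 38.90
  Stage 2: F_2 = 10^(11.2/10) = 13.18, G_2 = 10^(−8.72/10) = 0.1343
  Stage 3: F_3 = 10^(4.08/10) = 2.559, G_3 = 10^(16.8/10) = 47.86
Friis cascade:
  F = 3.027 + (13.18 − 1)/38.90 + (2.559 − 1)/5.224 = 3.638
NF = 10 log₁₀(3.638) = 5.61 dB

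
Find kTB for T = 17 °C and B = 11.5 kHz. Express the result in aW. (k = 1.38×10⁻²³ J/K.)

46.0 aW

T = 17 °C + 273.15 = 290.15 K
P_n = kTB = 1.38×10⁻²³ × 290.15 × 1.15×10⁴ = 4.60×10⁻¹⁷ W = 46.0 aW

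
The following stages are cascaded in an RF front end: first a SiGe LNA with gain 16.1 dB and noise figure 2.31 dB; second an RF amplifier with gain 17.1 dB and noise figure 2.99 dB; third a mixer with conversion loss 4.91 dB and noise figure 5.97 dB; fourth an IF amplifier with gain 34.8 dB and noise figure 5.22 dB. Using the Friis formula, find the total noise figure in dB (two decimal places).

Convert to linear (a loss of L dB is a gain of −L dB): F_i = 10^(NF_i/10), G_i = 10^(G_i,dB/10)
  Stage 1: F_1 = 10^(2.31/10) = 1.702, G_1 = 10^(16.1/10) = 40.74
  Stage 2: F_2 = 10^(2.99/10) = 1.991, G_2 = 10^(17.1/10) = 51.29
  Stage 3: F_3 = 10^(5.97/10) = 3.954, G_3 = 10^(−4.91/10) = 0.3228
  Stage 4: F_4 = 10^(5.22/10) = 3.327, G_4 = 10^(34.8/10) = 3020
Friis cascade:
  F = 1.702 + (1.991 − 1)/40.74 + (3.954 − 1)/2089 + (3.327 − 1)/674.5 = 1.731
NF = 10 log₁₀(1.731) = 2.38 dB

2.38 dB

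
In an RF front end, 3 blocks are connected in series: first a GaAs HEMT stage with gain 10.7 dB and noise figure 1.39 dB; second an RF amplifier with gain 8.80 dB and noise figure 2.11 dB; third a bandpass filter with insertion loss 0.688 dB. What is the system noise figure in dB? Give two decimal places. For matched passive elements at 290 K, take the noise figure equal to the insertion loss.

Convert to linear (a loss of L dB is a gain of −L dB): F_i = 10^(NF_i/10), G_i = 10^(G_i,dB/10)
  Stage 1: F_1 = 10^(1.39/10) = 1.377, G_1 = 10^(10.7/10) = 11.75
  Stage 2: F_2 = 10^(2.11/10) = 1.626, G_2 = 10^(8.80/10) = 7.586
  Stage 3: F_3 = 10^(0.688/10) = 1.172, G_3 = 10^(−0.688/10) = 0.8535
Friis cascade:
  F = 1.377 + (1.626 − 1)/11.75 + (1.172 − 1)/89.13 = 1.432
NF = 10 log₁₀(1.432) = 1.56 dB

1.56 dB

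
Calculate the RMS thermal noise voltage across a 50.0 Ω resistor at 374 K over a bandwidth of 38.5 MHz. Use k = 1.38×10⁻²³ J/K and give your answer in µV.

6.30 µV

V_n = √(4kTRB)
4kTRB = 4 × 1.38×10⁻²³ × 374 × 5.00×10¹ × 3.85×10⁷ = 3.97×10⁻¹¹ V²
V_n = √(3.97×10⁻¹¹) = 6.30×10⁻⁶ V = 6.30 µV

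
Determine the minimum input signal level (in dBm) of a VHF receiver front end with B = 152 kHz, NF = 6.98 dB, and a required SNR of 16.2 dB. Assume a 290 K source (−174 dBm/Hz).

Sensitivity = −174 + 10 log₁₀(B) + NF + SNR_min
= −174 + 51.82 + 6.98 + 16.2
= −99.00 dBm → −99.0 dBm

−99.0 dBm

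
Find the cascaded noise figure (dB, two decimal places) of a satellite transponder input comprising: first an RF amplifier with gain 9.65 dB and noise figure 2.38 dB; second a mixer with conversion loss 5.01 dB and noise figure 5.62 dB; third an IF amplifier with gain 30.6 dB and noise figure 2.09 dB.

Convert to linear (a loss of L dB is a gain of −L dB): F_i = 10^(NF_i/10), G_i = 10^(G_i,dB/10)
  Stage 1: F_1 = 10^(2.38/10) = 1.730, G_1 = 10^(9.65/10) = 9.226
  Stage 2: F_2 = 10^(5.62/10) = 3.648, G_2 = 10^(−5.01/10) = 0.3155
  Stage 3: F_3 = 10^(2.09/10) = 1.618, G_3 = 10^(30.6/10) = 1148
Friis cascade:
  F = 1.730 + (3.648 − 1)/9.226 + (1.618 − 1)/2.911 = 2.229
NF = 10 log₁₀(2.229) = 3.48 dB

3.48 dB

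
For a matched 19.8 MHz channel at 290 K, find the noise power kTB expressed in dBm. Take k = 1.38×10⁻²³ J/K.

P_n = kTB = 1.38×10⁻²³ × 290 × 1.98×10⁷ = 7.92×10⁻¹⁴ W
In dBm: 10 log₁₀(7.92×10⁻¹⁴ / 10⁻³) = −101.0 dBm

−101.0 dBm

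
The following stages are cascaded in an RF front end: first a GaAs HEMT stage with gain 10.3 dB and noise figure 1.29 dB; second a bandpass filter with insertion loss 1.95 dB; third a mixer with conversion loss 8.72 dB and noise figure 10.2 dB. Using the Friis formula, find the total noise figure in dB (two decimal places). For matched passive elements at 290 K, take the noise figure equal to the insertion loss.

Convert to linear (a loss of L dB is a gain of −L dB): F_i = 10^(NF_i/10), G_i = 10^(G_i,dB/10)
  Stage 1: F_1 = 10^(1.29/10) = 1.346, G_1 = 10^(10.3/10) = 10.72
  Stage 2: F_2 = 10^(1.95/10) = 1.567, G_2 = 10^(−1.95/10) = 0.6383
  Stage 3: F_3 = 10^(10.2/10) = 10.47, G_3 = 10^(−8.72/10) = 0.1343
Friis cascade:
  F = 1.346 + (1.567 − 1)/10.72 + (10.47 − 1)/6.839 = 2.784
NF = 10 log₁₀(2.784) = 4.45 dB

4.45 dB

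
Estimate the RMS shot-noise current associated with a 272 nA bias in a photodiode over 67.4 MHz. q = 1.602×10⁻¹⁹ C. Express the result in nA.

I_n = √(2qI·B)
2qI·B = 2 × 1.602×10⁻¹⁹ × 2.72×10⁻⁷ × 6.74×10⁷ = 5.87×10⁻¹⁸ A²
I_n = √(5.87×10⁻¹⁸) = 2.42×10⁻⁹ A = 2.42 nA

2.42 nA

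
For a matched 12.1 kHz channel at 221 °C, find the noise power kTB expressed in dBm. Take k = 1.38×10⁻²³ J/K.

−130.8 dBm

T = 221 °C + 273.15 = 494.15 K
P_n = kTB = 1.38×10⁻²³ × 494.15 × 1.21×10⁴ = 8.25×10⁻¹⁷ W
In dBm: 10 log₁₀(8.25×10⁻¹⁷ / 10⁻³) = −130.8 dBm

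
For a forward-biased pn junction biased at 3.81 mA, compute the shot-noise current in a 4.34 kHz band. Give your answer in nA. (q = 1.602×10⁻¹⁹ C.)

I_n = √(2qI·B)
2qI·B = 2 × 1.602×10⁻¹⁹ × 3.81×10⁻³ × 4.34×10³ = 5.30×10⁻¹⁸ A²
I_n = √(5.30×10⁻¹⁸) = 2.30×10⁻⁹ A = 2.30 nA

2.30 nA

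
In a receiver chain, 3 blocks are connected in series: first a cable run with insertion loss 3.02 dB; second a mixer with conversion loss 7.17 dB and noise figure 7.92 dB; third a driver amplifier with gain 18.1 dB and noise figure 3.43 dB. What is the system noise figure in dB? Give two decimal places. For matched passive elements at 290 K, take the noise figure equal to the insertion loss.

13.98 dB

Convert to linear (a loss of L dB is a gain of −L dB): F_i = 10^(NF_i/10), G_i = 10^(G_i,dB/10)
  Stage 1: F_1 = 10^(3.02/10) = 2.004, G_1 = 10^(−3.02/10) = 0.4989
  Stage 2: F_2 = 10^(7.92/10) = 6.194, G_2 = 10^(−7.17/10) = 0.1919
  Stage 3: F_3 = 10^(3.43/10) = 2.203, G_3 = 10^(18.1/10) = 64.57
Friis cascade:
  F = 2.004 + (6.194 − 1)/0.4989 + (2.203 − 1)/0.09572 = 24.98
NF = 10 log₁₀(24.98) = 13.98 dB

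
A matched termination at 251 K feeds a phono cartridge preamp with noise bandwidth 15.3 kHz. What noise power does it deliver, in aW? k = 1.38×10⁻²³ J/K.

P_n = kTB = 1.38×10⁻²³ × 251 × 1.53×10⁴ = 5.30×10⁻¹⁷ W = 53.0 aW

53.0 aW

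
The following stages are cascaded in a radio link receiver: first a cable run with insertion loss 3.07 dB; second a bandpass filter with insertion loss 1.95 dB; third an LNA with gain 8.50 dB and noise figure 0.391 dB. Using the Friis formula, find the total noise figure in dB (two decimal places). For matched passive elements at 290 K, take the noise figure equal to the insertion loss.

5.41 dB

Convert to linear (a loss of L dB is a gain of −L dB): F_i = 10^(NF_i/10), G_i = 10^(G_i,dB/10)
  Stage 1: F_1 = 10^(3.07/10) = 2.028, G_1 = 10^(−3.07/10) = 0.4932
  Stage 2: F_2 = 10^(1.95/10) = 1.567, G_2 = 10^(−1.95/10) = 0.6383
  Stage 3: F_3 = 10^(0.391/10) = 1.094, G_3 = 10^(8.50/10) = 7.079
Friis cascade:
  F = 2.028 + (1.567 − 1)/0.4932 + (1.094 − 1)/0.3148 = 3.476
NF = 10 log₁₀(3.476) = 5.41 dB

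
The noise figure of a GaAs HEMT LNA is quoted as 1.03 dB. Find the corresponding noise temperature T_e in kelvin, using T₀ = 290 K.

F = 10^(1.03/10) = 1.26765
T_e = (F − 1)·T₀ = (1.26765 − 1) × 290 = 77.6 K

77.6 K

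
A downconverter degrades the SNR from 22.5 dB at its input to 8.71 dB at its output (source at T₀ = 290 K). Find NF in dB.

NF (dB) = SNR_in(dB) − SNR_out(dB) when the source is at T₀
NF = 22.5 − 8.71 = 13.79 dB

13.79 dB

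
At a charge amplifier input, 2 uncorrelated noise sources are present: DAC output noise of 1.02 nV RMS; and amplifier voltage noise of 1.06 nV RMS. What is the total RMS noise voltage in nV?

1.47 nV

Uncorrelated sources add in power (mean-square): V_tot = √(ΣV_i²)
V_tot = √[(1.02×10⁻⁹)² + (1.06×10⁻⁹)²] = 1.47×10⁻⁹ V = 1.47 nV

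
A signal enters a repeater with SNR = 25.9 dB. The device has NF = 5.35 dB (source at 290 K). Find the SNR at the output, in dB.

20.55 dB

By definition F = SNR_in/SNR_out, so in dB: SNR_out = SNR_in − NF
SNR_out = 25.9 − 5.35 = 20.55 dB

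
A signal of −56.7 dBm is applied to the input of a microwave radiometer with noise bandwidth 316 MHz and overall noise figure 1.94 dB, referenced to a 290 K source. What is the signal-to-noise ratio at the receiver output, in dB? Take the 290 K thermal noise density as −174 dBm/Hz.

30.4 dB

Noise floor: N = −174 + 10 log₁₀(B) + NF
10 log₁₀(3.16×10⁸) = 85 dB
N = −174 + 85 + 1.94 = −87.06 dBm
SNR = P_sig − N = −56.7 − (−87.06) = 30.36 dB → 30.4 dB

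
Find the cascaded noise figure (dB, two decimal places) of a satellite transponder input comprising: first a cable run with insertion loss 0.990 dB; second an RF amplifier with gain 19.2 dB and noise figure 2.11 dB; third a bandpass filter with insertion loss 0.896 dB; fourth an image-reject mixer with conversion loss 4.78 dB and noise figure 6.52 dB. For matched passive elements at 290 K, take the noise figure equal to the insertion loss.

Convert to linear (a loss of L dB is a gain of −L dB): F_i = 10^(NF_i/10), G_i = 10^(G_i,dB/10)
  Stage 1: F_1 = 10^(0.990/10) = 1.256, G_1 = 10^(−0.990/10) = 0.7962
  Stage 2: F_2 = 10^(2.11/10) = 1.626, G_2 = 10^(19.2/10) = 83.18
  Stage 3: F_3 = 10^(0.896/10) = 1.229, G_3 = 10^(−0.896/10) = 0.8136
  Stage 4: F_4 = 10^(6.52/10) = 4.487, G_4 = 10^(−4.78/10) = 0.3327
Friis cascade:
  F = 1.256 + (1.626 − 1)/0.7962 + (1.229 − 1)/66.22 + (4.487 − 1)/53.88 = 2.110
NF = 10 log₁₀(2.110) = 3.24 dB

3.24 dB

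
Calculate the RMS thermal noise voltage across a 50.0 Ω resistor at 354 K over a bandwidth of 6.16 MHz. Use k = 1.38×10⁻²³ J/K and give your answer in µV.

2.45 µV

V_n = √(4kTRB)
4kTRB = 4 × 1.38×10⁻²³ × 354 × 5.00×10¹ × 6.16×10⁶ = 6.02×10⁻¹² V²
V_n = √(6.02×10⁻¹²) = 2.45×10⁻⁶ V = 2.45 µV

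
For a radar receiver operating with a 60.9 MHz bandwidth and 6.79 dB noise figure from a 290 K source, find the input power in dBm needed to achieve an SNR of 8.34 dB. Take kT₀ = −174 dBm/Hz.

−81.0 dBm

Sensitivity = −174 + 10 log₁₀(B) + NF + SNR_min
= −174 + 77.85 + 6.79 + 8.34
= −81.02 dBm → −81.0 dBm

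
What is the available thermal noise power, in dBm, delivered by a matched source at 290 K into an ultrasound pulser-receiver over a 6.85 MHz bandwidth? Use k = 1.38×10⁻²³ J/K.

−105.6 dBm

P_n = kTB = 1.38×10⁻²³ × 290 × 6.85×10⁶ = 2.74×10⁻¹⁴ W
In dBm: 10 log₁₀(2.74×10⁻¹⁴ / 10⁻³) = −105.6 dBm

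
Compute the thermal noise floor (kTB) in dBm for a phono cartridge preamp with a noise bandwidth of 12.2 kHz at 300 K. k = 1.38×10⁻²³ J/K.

−133.0 dBm

P_n = kTB = 1.38×10⁻²³ × 300 × 1.22×10⁴ = 5.05×10⁻¹⁷ W
In dBm: 10 log₁₀(5.05×10⁻¹⁷ / 10⁻³) = −133.0 dBm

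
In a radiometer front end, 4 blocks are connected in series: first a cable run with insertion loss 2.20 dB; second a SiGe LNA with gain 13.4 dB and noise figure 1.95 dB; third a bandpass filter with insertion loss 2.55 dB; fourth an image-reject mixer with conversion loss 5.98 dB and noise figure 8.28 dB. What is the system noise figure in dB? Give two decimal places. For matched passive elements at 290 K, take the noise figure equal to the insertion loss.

5.37 dB

Convert to linear (a loss of L dB is a gain of −L dB): F_i = 10^(NF_i/10), G_i = 10^(G_i,dB/10)
  Stage 1: F_1 = 10^(2.20/10) = 1.660, G_1 = 10^(−2.20/10) = 0.6026
  Stage 2: F_2 = 10^(1.95/10) = 1.567, G_2 = 10^(13.4/10) = 21.88
  Stage 3: F_3 = 10^(2.55/10) = 1.799, G_3 = 10^(−2.55/10) = 0.5559
  Stage 4: F_4 = 10^(8.28/10) = 6.730, G_4 = 10^(−5.98/10) = 0.2523
Friis cascade:
  F = 1.660 + (1.567 − 1)/0.6026 + (1.799 − 1)/13.18 + (6.730 − 1)/7.328 = 3.443
NF = 10 log₁₀(3.443) = 5.37 dB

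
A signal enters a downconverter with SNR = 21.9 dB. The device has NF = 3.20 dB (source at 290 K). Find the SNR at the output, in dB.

18.70 dB

By definition F = SNR_in/SNR_out, so in dB: SNR_out = SNR_in − NF
SNR_out = 21.9 − 3.20 = 18.70 dB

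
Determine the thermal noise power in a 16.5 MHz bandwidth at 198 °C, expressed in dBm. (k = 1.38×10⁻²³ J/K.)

−99.7 dBm

T = 198 °C + 273.15 = 471.15 K
P_n = kTB = 1.38×10⁻²³ × 471.15 × 1.65×10⁷ = 1.07×10⁻¹³ W
In dBm: 10 log₁₀(1.07×10⁻¹³ / 10⁻³) = −99.7 dBm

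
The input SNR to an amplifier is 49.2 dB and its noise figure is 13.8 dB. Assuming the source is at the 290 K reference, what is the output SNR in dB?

35.4 dB

By definition F = SNR_in/SNR_out, so in dB: SNR_out = SNR_in − NF
SNR_out = 49.2 − 13.8 = 35.4 dB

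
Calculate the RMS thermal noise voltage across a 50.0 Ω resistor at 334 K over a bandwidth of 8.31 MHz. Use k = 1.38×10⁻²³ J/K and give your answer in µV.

2.77 µV

V_n = √(4kTRB)
4kTRB = 4 × 1.38×10⁻²³ × 334 × 5.00×10¹ × 8.31×10⁶ = 7.66×10⁻¹² V²
V_n = √(7.66×10⁻¹²) = 2.77×10⁻⁶ V = 2.77 µV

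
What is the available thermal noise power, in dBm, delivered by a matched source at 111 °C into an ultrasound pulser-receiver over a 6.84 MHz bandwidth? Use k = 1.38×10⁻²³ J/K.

T = 111 °C + 273.15 = 384.15 K
P_n = kTB = 1.38×10⁻²³ × 384.15 × 6.84×10⁶ = 3.63×10⁻¹⁴ W
In dBm: 10 log₁₀(3.63×10⁻¹⁴ / 10⁻³) = −104.4 dBm

−104.4 dBm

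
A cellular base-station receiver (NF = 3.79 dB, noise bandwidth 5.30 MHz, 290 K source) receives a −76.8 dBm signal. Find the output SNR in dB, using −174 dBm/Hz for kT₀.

Noise floor: N = −174 + 10 log₁₀(B) + NF
10 log₁₀(5.30×10⁶) = 67.24 dB
N = −174 + 67.24 + 3.79 = −102.97 dBm
SNR = P_sig − N = −76.8 − (−102.97) = 26.17 dB → 26.2 dB

26.2 dB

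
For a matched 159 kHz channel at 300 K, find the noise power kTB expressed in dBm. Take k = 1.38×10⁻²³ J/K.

−121.8 dBm

P_n = kTB = 1.38×10⁻²³ × 300 × 1.59×10⁵ = 6.58×10⁻¹⁶ W
In dBm: 10 log₁₀(6.58×10⁻¹⁶ / 10⁻³) = −121.8 dBm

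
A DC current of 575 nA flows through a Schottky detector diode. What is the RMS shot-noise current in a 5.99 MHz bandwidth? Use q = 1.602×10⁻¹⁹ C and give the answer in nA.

1.05 nA

I_n = √(2qI·B)
2qI·B = 2 × 1.602×10⁻¹⁹ × 5.75×10⁻⁷ × 5.99×10⁶ = 1.10×10⁻¹⁸ A²
I_n = √(1.10×10⁻¹⁸) = 1.05×10⁻⁹ A = 1.05 nA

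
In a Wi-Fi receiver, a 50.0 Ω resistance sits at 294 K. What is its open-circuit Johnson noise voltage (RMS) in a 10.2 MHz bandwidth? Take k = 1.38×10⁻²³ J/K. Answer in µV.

V_n = √(4kTRB)
4kTRB = 4 × 1.38×10⁻²³ × 294 × 5.00×10¹ × 1.02×10⁷ = 8.28×10⁻¹² V²
V_n = √(8.28×10⁻¹²) = 2.88×10⁻⁶ V = 2.88 µV

2.88 µV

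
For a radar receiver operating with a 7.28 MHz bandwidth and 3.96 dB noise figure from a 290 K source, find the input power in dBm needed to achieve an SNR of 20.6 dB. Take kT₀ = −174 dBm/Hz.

Sensitivity = −174 + 10 log₁₀(B) + NF + SNR_min
= −174 + 68.62 + 3.96 + 20.6
= −80.82 dBm → −80.8 dBm

−80.8 dBm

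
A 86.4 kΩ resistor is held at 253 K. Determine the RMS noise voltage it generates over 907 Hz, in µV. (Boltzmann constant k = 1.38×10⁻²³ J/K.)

1.05 µV

V_n = √(4kTRB)
4kTRB = 4 × 1.38×10⁻²³ × 253 × 8.64×10⁴ × 9.07×10² = 1.09×10⁻¹² V²
V_n = √(1.09×10⁻¹²) = 1.05×10⁻⁶ V = 1.05 µV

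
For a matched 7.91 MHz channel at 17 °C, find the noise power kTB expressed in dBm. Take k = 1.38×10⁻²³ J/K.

−105.0 dBm

T = 17 °C + 273.15 = 290.15 K
P_n = kTB = 1.38×10⁻²³ × 290.15 × 7.91×10⁶ = 3.17×10⁻¹⁴ W
In dBm: 10 log₁₀(3.17×10⁻¹⁴ / 10⁻³) = −105.0 dBm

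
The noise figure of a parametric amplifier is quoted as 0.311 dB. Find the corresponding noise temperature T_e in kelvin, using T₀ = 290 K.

F = 10^(0.311/10) = 1.07424
T_e = (F − 1)·T₀ = (1.07424 − 1) × 290 = 21.5 K

21.5 K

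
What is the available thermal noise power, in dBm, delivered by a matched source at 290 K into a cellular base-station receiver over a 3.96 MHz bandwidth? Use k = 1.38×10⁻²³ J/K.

−108.0 dBm

P_n = kTB = 1.38×10⁻²³ × 290 × 3.96×10⁶ = 1.58×10⁻¹⁴ W
In dBm: 10 log₁₀(1.58×10⁻¹⁴ / 10⁻³) = −108.0 dBm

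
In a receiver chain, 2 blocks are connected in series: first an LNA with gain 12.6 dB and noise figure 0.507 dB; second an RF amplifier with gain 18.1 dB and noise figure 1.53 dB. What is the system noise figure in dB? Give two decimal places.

0.60 dB

Convert to linear (a loss of L dB is a gain of −L dB): F_i = 10^(NF_i/10), G_i = 10^(G_i,dB/10)
  Stage 1: F_1 = 10^(0.507/10) = 1.124, G_1 = 10^(12.6/10) = 18.20
  Stage 2: F_2 = 10^(1.53/10) = 1.422, G_2 = 10^(18.1/10) = 64.57
Friis cascade:
  F = 1.124 + (1.422 − 1)/18.20 = 1.147
NF = 10 log₁₀(1.147) = 0.60 dB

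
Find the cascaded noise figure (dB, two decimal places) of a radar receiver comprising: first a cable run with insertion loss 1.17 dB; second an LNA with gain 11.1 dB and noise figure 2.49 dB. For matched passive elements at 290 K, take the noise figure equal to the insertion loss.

3.66 dB

Convert to linear (a loss of L dB is a gain of −L dB): F_i = 10^(NF_i/10), G_i = 10^(G_i,dB/10)
  Stage 1: F_1 = 10^(1.17/10) = 1.309, G_1 = 10^(−1.17/10) = 0.7638
  Stage 2: F_2 = 10^(2.49/10) = 1.774, G_2 = 10^(11.1/10) = 12.88
Friis cascade:
  F = 1.309 + (1.774 − 1)/0.7638 = 2.323
NF = 10 log₁₀(2.323) = 3.66 dB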